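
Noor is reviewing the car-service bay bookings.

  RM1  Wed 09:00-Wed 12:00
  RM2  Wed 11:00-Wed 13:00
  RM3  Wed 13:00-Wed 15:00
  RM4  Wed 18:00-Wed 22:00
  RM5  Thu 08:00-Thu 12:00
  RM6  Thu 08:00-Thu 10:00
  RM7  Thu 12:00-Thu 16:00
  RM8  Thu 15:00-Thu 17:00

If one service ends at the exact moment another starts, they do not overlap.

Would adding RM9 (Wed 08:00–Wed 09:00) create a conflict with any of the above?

RM1: starts Wed 09:00 at or after RM9 ends Wed 09:00 → clear.
RM2: starts Wed 11:00 at or after RM9 ends Wed 09:00 → clear.
RM3: starts Wed 13:00 at or after RM9 ends Wed 09:00 → clear.
RM4: starts Wed 18:00 at or after RM9 ends Wed 09:00 → clear.
RM5: starts Thu 08:00 at or after RM9 ends Wed 09:00 → clear.
RM6: starts Thu 08:00 at or after RM9 ends Wed 09:00 → clear.
RM7: starts Thu 12:00 at or after RM9 ends Wed 09:00 → clear.
RM8: starts Thu 15:00 at or after RM9 ends Wed 09:00 → clear.

No — it doesn't clash with anything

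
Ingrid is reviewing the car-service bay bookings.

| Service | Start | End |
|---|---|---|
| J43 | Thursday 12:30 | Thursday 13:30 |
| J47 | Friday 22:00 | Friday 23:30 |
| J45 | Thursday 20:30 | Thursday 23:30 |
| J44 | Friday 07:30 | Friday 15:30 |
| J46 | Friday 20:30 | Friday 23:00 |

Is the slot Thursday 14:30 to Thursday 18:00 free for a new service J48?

Yes — the slot is free

J43: ends Thursday 13:30 at or before J48 starts Thursday 14:30 → clear.
J45: starts Thursday 20:30 at or after J48 ends Thursday 18:00 → clear.
J44: starts Friday 07:30 at or after J48 ends Thursday 18:00 → clear.
J46: starts Friday 20:30 at or after J48 ends Thursday 18:00 → clear.
J47: starts Friday 22:00 at or after J48 ends Thursday 18:00 → clear.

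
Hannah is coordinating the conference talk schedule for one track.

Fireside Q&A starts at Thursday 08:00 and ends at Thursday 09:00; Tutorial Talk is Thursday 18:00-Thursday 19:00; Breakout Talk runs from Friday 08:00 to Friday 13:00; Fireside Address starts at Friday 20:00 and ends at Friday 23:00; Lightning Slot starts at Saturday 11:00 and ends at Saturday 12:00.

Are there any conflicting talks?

Sorted by start: Fireside Q&A, Tutorial Talk, Breakout Talk, Fireside Address, Lightning Slot.
Tutorial Talk starts after Fireside Q&A ends, so Fireside Q&A has no further overlaps.
Breakout Talk starts after Tutorial Talk ends, so Tutorial Talk has no further overlaps.
Fireside Address starts after Breakout Talk ends, so Breakout Talk has no further overlaps.
Lightning Slot starts after Fireside Address ends.
Every pair is clear; the schedule has no overlaps.

No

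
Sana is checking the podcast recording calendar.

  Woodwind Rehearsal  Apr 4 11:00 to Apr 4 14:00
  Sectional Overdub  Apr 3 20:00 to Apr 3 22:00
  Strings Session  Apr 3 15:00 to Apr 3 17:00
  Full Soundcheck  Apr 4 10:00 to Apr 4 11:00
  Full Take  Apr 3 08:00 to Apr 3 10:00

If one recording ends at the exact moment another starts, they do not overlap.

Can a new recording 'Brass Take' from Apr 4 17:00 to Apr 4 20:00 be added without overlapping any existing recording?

Yes — the slot is free

Full Take: ends Apr 3 10:00 at or before Brass Take starts Apr 4 17:00 → clear.
Strings Session: ends Apr 3 17:00 at or before Brass Take starts Apr 4 17:00 → clear.
Sectional Overdub: ends Apr 3 22:00 at or before Brass Take starts Apr 4 17:00 → clear.
Full Soundcheck: ends Apr 4 11:00 at or before Brass Take starts Apr 4 17:00 → clear.
Woodwind Rehearsal: ends Apr 4 14:00 at or before Brass Take starts Apr 4 17:00 → clear.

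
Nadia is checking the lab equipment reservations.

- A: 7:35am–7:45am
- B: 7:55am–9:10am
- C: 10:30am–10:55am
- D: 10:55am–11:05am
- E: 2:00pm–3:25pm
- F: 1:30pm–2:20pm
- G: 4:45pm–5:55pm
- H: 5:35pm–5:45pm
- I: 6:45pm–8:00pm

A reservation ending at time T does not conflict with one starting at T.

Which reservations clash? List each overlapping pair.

E & F, G & H

Sorted by start: A, B, C, D, F, E, G, H, I.
B starts after A ends, so nothing later overlaps A either.
C starts after B ends, so nothing later overlaps B either.
D starts exactly when C ends (back-to-back, no overlap), so nothing later overlaps C either.
F starts after D ends, so nothing later overlaps D either.
E starts before F ends → F and E overlap.
G starts after F ends, so nothing later overlaps F either.
G starts after E ends, so nothing later overlaps E either.
H starts before G ends → G and H overlap.
I starts after G ends.
I starts after H ends.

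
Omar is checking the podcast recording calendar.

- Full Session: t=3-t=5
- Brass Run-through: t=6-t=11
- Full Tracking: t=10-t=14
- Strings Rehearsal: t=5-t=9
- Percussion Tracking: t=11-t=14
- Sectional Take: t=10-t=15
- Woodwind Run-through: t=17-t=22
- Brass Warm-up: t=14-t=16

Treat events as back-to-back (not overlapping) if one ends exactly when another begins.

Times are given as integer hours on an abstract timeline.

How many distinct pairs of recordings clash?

7

Sorted by start: Full Session, Strings Rehearsal, Brass Run-through, Full Tracking, Sectional Take, Percussion Tracking, Brass Warm-up, Woodwind Run-through.
Strings Rehearsal starts exactly when Full Session ends (back-to-back, no overlap); Full Session is clear from here.
Brass Run-through starts before Strings Rehearsal ends → Strings Rehearsal and Brass Run-through overlap.
Full Tracking starts after Strings Rehearsal ends; Strings Rehearsal is clear from here.
Full Tracking starts before Brass Run-through ends → Brass Run-through and Full Tracking overlap.
Sectional Take starts before Brass Run-through ends → Brass Run-through and Sectional Take overlap.
Percussion Tracking starts exactly when Brass Run-through ends (back-to-back, no overlap); Brass Run-through is clear from here.
Sectional Take starts before Full Tracking ends → Full Tracking and Sectional Take overlap.
Percussion Tracking starts before Full Tracking ends → Full Tracking and Percussion Tracking overlap.
Brass Warm-up starts exactly when Full Tracking ends (back-to-back, no overlap); Full Tracking is clear from here.
Percussion Tracking starts before Sectional Take ends → Sectional Take and Percussion Tracking overlap.
Brass Warm-up starts before Sectional Take ends → Sectional Take and Brass Warm-up overlap.
Woodwind Run-through starts after Sectional Take ends.
Brass Warm-up starts exactly when Percussion Tracking ends (back-to-back, no overlap); Percussion Tracking is clear from here.
Woodwind Run-through starts after Brass Warm-up ends.
Overlapping pairs: Brass Run-through & Full Tracking, Brass Run-through & Sectional Take, Brass Run-through & Strings Rehearsal, Brass Warm-up & Sectional Take, Full Tracking & Percussion Tracking, Full Tracking & Sectional Take, Percussion Tracking & Sectional Take — 7 in total.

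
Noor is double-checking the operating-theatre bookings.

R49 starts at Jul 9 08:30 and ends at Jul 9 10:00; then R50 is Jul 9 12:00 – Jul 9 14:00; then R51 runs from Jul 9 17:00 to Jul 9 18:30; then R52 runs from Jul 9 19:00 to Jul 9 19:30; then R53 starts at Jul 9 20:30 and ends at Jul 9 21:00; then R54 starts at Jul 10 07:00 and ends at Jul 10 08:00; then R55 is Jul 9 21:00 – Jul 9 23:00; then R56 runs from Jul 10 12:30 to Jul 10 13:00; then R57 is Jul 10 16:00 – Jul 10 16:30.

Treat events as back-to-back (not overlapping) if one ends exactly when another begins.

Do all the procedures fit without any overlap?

Yes

Check each pair: they overlap iff neither finishes before the other starts.
Sorted by start: R49, R50, R51, R52, R53, R55, R54, R56, R57.
R50 starts after R49 ends; R49 is clear from here.
R51 starts after R50 ends; R50 is clear from here.
R52 starts after R51 ends; R51 is clear from here.
R53 starts after R52 ends; R52 is clear from here.
R55 starts exactly when R53 ends (back-to-back, no overlap); R53 is clear from here.
R54 starts after R55 ends; R55 is clear from here.
R56 starts after R54 ends; R54 is clear from here.
R57 starts after R56 ends.
Every pair is clear; the schedule has no overlaps.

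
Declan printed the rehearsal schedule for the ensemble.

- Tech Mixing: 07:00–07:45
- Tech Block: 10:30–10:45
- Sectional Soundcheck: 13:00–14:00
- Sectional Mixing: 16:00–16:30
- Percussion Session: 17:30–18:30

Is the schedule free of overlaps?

Yes

Sorted by start: Tech Mixing, Tech Block, Sectional Soundcheck, Sectional Mixing, Percussion Session.
Tech Block starts after Tech Mixing ends; Tech Mixing is clear from here.
Sectional Soundcheck starts after Tech Block ends; Tech Block is clear from here.
Sectional Mixing starts after Sectional Soundcheck ends; Sectional Soundcheck is clear from here.
Percussion Session starts after Sectional Mixing ends.
Every pair is clear; the schedule has no overlaps.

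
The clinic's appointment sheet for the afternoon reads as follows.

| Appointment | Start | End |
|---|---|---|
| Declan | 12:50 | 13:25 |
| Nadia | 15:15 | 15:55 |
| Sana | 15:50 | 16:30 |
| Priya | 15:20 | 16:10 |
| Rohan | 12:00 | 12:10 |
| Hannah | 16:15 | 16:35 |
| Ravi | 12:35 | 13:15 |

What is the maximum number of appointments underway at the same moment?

3

Walk through starts and ends in time order (an end at T is processed before a start at T):
12:00 start Rohan → 1
12:10 end Rohan → 0
12:35 start Ravi → 1
12:50 start Declan → 2
13:15 end Ravi → 1
13:25 end Declan → 0
15:15 start Nadia → 1
15:20 start Priya → 2
15:50 start Sana → 3
15:55 end Nadia → 2
16:10 end Priya → 1
16:15 start Hannah → 2
16:30 end Sana → 1
16:35 end Hannah → 0
Peak is 3, at 15:50 (Nadia, Priya, Sana).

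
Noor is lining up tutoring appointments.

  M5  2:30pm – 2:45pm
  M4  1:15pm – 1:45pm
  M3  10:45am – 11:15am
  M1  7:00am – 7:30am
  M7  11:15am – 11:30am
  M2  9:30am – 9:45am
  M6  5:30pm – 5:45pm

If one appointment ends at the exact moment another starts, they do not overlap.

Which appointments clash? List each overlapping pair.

Sorted by start: M1, M2, M3, M7, M4, M5, M6.
M2 starts after M1 ends; M1 is clear from here.
M3 starts after M2 ends; M2 is clear from here.
M7 starts exactly when M3 ends (back-to-back, no overlap); M3 is clear from here.
M4 starts after M7 ends; M7 is clear from here.
M5 starts after M4 ends; M4 is clear from here.
M6 starts after M5 ends.

none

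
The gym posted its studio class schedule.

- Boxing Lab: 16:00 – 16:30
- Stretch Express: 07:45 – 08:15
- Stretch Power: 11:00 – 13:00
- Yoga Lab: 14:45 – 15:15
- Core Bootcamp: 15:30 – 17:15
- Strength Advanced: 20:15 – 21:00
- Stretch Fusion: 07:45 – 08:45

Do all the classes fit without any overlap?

Sorted by start: Stretch Express, Stretch Fusion, Stretch Power, Yoga Lab, Core Bootcamp, Boxing Lab, Strength Advanced.
Stretch Fusion starts before Stretch Express ends → Stretch Express and Stretch Fusion overlap.
That's a conflict, so the schedule is not conflict-free.

No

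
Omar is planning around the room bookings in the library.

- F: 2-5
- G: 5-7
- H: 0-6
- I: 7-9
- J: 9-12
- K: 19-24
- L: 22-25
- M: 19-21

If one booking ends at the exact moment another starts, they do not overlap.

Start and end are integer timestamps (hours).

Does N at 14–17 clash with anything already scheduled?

H: ends 6 at or before N starts 14 → clear.
F: ends 5 at or before N starts 14 → clear.
G: ends 7 at or before N starts 14 → clear.
I: ends 9 at or before N starts 14 → clear.
J: ends 12 at or before N starts 14 → clear.
K: starts 19 at or after N ends 17 → clear.
M: starts 19 at or after N ends 17 → clear.
L: starts 22 at or after N ends 17 → clear.

No — it doesn't clash with anything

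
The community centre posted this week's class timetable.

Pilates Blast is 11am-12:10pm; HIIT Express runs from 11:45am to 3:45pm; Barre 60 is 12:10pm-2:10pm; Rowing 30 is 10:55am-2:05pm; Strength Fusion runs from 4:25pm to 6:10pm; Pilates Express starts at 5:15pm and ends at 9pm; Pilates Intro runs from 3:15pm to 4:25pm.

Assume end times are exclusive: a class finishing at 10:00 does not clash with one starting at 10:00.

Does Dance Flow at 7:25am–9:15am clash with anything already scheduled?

Rowing 30: starts 10:55am at or after Dance Flow ends 9:15am → clear.
Pilates Blast: starts 11am at or after Dance Flow ends 9:15am → clear.
HIIT Express: starts 11:45am at or after Dance Flow ends 9:15am → clear.
Barre 60: starts 12:10pm at or after Dance Flow ends 9:15am → clear.
Pilates Intro: starts 3:15pm at or after Dance Flow ends 9:15am → clear.
Strength Fusion: starts 4:25pm at or after Dance Flow ends 9:15am → clear.
Pilates Express: starts 5:15pm at or after Dance Flow ends 9:15am → clear.

No — it doesn't clash with anything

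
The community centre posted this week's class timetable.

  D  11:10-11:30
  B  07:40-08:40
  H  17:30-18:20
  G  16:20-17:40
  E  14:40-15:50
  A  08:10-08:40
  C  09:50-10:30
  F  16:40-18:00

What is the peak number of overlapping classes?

Sort all start/end points and keep a running count:
07:40 start B → 1
08:10 start A → 2
08:40 end A → 1
08:40 end B → 0
09:50 start C → 1
10:30 end C → 0
11:10 start D → 1
11:30 end D → 0
14:40 start E → 1
15:50 end E → 0
16:20 start G → 1
16:40 start F → 2
17:30 start H → 3
17:40 end G → 2
18:00 end F → 1
18:20 end H → 0
Peak is 3, at 17:30 (F, G, H).

3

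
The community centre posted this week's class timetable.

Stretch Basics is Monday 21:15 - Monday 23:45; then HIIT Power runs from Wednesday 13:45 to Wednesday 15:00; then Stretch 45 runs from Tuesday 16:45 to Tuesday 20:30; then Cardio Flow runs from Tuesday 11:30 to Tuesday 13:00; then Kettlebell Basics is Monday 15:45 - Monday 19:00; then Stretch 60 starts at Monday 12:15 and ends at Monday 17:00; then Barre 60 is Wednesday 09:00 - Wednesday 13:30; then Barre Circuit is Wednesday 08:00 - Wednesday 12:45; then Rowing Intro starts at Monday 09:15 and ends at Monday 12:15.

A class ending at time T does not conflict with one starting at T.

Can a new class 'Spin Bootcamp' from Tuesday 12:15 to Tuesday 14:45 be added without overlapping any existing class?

No — it overlaps Cardio Flow

Rowing Intro: ends Monday 12:15 at or before Spin Bootcamp starts Tuesday 12:15 → clear.
Stretch 60: ends Monday 17:00 at or before Spin Bootcamp starts Tuesday 12:15 → clear.
Kettlebell Basics: ends Monday 19:00 at or before Spin Bootcamp starts Tuesday 12:15 → clear.
Stretch Basics: ends Monday 23:45 at or before Spin Bootcamp starts Tuesday 12:15 → clear.
Cardio Flow: starts Tuesday 11:30 before Spin Bootcamp ends Tuesday 14:45, and ends Tuesday 13:00 after Spin Bootcamp starts Tuesday 12:15 → overlap.
Stretch 45: starts Tuesday 16:45 at or after Spin Bootcamp ends Tuesday 14:45 → clear.
Barre Circuit: starts Wednesday 08:00 at or after Spin Bootcamp ends Tuesday 14:45 → clear.
Barre 60: starts Wednesday 09:00 at or after Spin Bootcamp ends Tuesday 14:45 → clear.
HIIT Power: starts Wednesday 13:45 at or after Spin Bootcamp ends Tuesday 14:45 → clear.
Spin Bootcamp overlaps Cardio Flow.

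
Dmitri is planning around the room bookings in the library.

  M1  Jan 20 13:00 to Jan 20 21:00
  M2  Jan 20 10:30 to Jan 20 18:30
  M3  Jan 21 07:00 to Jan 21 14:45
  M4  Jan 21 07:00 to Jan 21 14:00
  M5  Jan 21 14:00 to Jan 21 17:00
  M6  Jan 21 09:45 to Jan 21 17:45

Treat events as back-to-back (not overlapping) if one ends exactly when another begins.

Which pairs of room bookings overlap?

Sorted by start: M2, M1, M3, M4, M6, M5.
M1 starts before M2 ends → M2 and M1 overlap.
M3 starts after M2 ends, so M2 has no further overlaps.
M3 starts after M1 ends, so M1 has no further overlaps.
M4 starts before M3 ends → M3 and M4 overlap.
M6 starts before M3 ends → M3 and M6 overlap.
M5 starts before M3 ends → M3 and M5 overlap.
M6 starts before M4 ends → M4 and M6 overlap.
M5 starts exactly when M4 ends (back-to-back, no overlap).
M5 starts before M6 ends → M6 and M5 overlap.

M1 & M2, M3 & M4, M3 & M5, M3 & M6, M4 & M6, M5 & M6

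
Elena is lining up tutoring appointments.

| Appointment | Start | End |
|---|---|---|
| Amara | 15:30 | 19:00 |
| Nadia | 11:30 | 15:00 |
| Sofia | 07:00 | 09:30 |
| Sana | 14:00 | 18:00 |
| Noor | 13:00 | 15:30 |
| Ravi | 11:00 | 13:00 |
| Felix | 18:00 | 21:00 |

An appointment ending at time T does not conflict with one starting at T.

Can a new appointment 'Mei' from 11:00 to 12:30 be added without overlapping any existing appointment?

Sofia: ends 09:30 at or before Mei starts 11:00 → clear.
Ravi: starts 11:00 before Mei ends 12:30, and ends 13:00 after Mei starts 11:00 → overlap.
Nadia: starts 11:30 before Mei ends 12:30, and ends 15:00 after Mei starts 11:00 → overlap.
Noor: starts 13:00 at or after Mei ends 12:30 → clear.
Sana: starts 14:00 at or after Mei ends 12:30 → clear.
Amara: starts 15:30 at or after Mei ends 12:30 → clear.
Felix: starts 18:00 at or after Mei ends 12:30 → clear.
Mei overlaps Nadia, Ravi.

No — it overlaps Nadia, Ravi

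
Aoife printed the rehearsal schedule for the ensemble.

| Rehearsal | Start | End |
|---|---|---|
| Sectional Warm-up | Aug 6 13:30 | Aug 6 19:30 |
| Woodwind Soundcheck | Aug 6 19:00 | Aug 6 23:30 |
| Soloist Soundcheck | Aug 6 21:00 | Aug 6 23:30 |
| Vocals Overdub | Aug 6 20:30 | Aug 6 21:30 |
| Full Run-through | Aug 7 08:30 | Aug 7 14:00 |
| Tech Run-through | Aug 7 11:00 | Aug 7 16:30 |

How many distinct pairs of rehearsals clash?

Sorted by start: Sectional Warm-up, Woodwind Soundcheck, Vocals Overdub, Soloist Soundcheck, Full Run-through, Tech Run-through.
Woodwind Soundcheck starts before Sectional Warm-up ends → Sectional Warm-up and Woodwind Soundcheck overlap.
Vocals Overdub starts after Sectional Warm-up ends; Sectional Warm-up is clear from here.
Vocals Overdub starts before Woodwind Soundcheck ends → Woodwind Soundcheck and Vocals Overdub overlap.
Soloist Soundcheck starts before Woodwind Soundcheck ends → Woodwind Soundcheck and Soloist Soundcheck overlap.
Full Run-through starts after Woodwind Soundcheck ends; Woodwind Soundcheck is clear from here.
Soloist Soundcheck starts before Vocals Overdub ends → Vocals Overdub and Soloist Soundcheck overlap.
Full Run-through starts after Vocals Overdub ends; Vocals Overdub is clear from here.
Full Run-through starts after Soloist Soundcheck ends; Soloist Soundcheck is clear from here.
Tech Run-through starts before Full Run-through ends → Full Run-through and Tech Run-through overlap.
Overlapping pairs: Full Run-through & Tech Run-through, Sectional Warm-up & Woodwind Soundcheck, Soloist Soundcheck & Vocals Overdub, Soloist Soundcheck & Woodwind Soundcheck, Vocals Overdub & Woodwind Soundcheck — 5 in total.

5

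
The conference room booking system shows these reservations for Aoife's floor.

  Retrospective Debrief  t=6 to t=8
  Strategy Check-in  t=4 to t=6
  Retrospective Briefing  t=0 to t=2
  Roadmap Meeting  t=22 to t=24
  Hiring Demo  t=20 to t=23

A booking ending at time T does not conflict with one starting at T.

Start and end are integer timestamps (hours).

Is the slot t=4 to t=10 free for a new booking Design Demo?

No — it overlaps Retrospective Debrief, Strategy Check-in

Retrospective Briefing: ends t=2 at or before Design Demo starts t=4 → clear.
Strategy Check-in: starts t=4 before Design Demo ends t=10, and ends t=6 after Design Demo starts t=4 → overlap.
Retrospective Debrief: starts t=6 before Design Demo ends t=10, and ends t=8 after Design Demo starts t=4 → overlap.
Hiring Demo: starts t=20 at or after Design Demo ends t=10 → clear.
Roadmap Meeting: starts t=22 at or after Design Demo ends t=10 → clear.
Design Demo overlaps Strategy Check-in, Retrospective Debrief.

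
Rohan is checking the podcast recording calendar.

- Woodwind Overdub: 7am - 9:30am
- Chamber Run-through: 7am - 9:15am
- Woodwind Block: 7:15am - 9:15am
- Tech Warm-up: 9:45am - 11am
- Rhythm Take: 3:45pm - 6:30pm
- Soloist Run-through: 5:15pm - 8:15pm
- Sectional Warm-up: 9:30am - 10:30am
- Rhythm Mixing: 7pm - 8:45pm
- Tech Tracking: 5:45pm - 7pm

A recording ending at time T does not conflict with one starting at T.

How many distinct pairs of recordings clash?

8

Check each pair: they overlap iff neither finishes before the other starts.
Sorted by start: Woodwind Overdub, Chamber Run-through, Woodwind Block, Sectional Warm-up, Tech Warm-up, Rhythm Take, Soloist Run-through, Tech Tracking, Rhythm Mixing.
Chamber Run-through starts before Woodwind Overdub ends → Woodwind Overdub and Chamber Run-through overlap.
Woodwind Block starts before Woodwind Overdub ends → Woodwind Overdub and Woodwind Block overlap.
Sectional Warm-up starts exactly when Woodwind Overdub ends (back-to-back, no overlap); Woodwind Overdub is clear from here.
Woodwind Block starts before Chamber Run-through ends → Chamber Run-through and Woodwind Block overlap.
Sectional Warm-up starts after Chamber Run-through ends; Chamber Run-through is clear from here.
Sectional Warm-up starts after Woodwind Block ends; Woodwind Block is clear from here.
Tech Warm-up starts before Sectional Warm-up ends → Sectional Warm-up and Tech Warm-up overlap.
Rhythm Take starts after Sectional Warm-up ends; Sectional Warm-up is clear from here.
Rhythm Take starts after Tech Warm-up ends; Tech Warm-up is clear from here.
Soloist Run-through starts before Rhythm Take ends → Rhythm Take and Soloist Run-through overlap.
Tech Tracking starts before Rhythm Take ends → Rhythm Take and Tech Tracking overlap.
Rhythm Mixing starts after Rhythm Take ends.
Tech Tracking starts before Soloist Run-through ends → Soloist Run-through and Tech Tracking overlap.
Rhythm Mixing starts before Soloist Run-through ends → Soloist Run-through and Rhythm Mixing overlap.
Rhythm Mixing starts exactly when Tech Tracking ends (back-to-back, no overlap).
Overlapping pairs: Chamber Run-through & Woodwind Block, Chamber Run-through & Woodwind Overdub, Rhythm Mixing & Soloist Run-through, Rhythm Take & Soloist Run-through, Rhythm Take & Tech Tracking, Sectional Warm-up & Tech Warm-up, Soloist Run-through & Tech Tracking, Woodwind Block & Woodwind Overdub — 8 in total.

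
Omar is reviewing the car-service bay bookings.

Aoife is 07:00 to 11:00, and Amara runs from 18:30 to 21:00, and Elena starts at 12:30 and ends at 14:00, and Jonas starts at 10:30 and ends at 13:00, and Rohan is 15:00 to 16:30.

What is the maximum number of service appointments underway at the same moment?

Sweep the timeline, counting +1 at each start and −1 at each end (ends before starts at a tie):
07:00 start Aoife → 1
10:30 start Jonas → 2
11:00 end Aoife → 1
12:30 start Elena → 2
13:00 end Jonas → 1
14:00 end Elena → 0
15:00 start Rohan → 1
16:30 end Rohan → 0
18:30 start Amara → 1
21:00 end Amara → 0
Peak is 2, at 10:30 (Aoife, Jonas).

2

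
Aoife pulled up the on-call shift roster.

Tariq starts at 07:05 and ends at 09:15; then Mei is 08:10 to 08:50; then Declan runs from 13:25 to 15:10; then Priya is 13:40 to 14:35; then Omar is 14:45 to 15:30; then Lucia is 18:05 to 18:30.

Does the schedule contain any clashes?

Yes

Sorted by start: Tariq, Mei, Declan, Priya, Omar, Lucia.
Mei starts before Tariq ends → Tariq and Mei overlap.
That's a conflict, so the schedule is not conflict-free.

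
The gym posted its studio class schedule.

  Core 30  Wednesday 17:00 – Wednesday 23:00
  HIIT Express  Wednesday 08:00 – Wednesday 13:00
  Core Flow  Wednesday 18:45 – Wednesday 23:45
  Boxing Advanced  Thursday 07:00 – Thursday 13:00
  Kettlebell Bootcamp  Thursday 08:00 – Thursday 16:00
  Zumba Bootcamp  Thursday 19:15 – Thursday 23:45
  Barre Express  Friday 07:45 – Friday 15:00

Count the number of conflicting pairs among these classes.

2

Two intervals overlap when each starts before the other ends.
Sorted by start: HIIT Express, Core 30, Core Flow, Boxing Advanced, Kettlebell Bootcamp, Zumba Bootcamp, Barre Express.
Core 30 starts after HIIT Express ends, so nothing later overlaps HIIT Express either.
Core Flow starts before Core 30 ends → Core 30 and Core Flow overlap.
Boxing Advanced starts after Core 30 ends, so nothing later overlaps Core 30 either.
Boxing Advanced starts after Core Flow ends, so nothing later overlaps Core Flow either.
Kettlebell Bootcamp starts before Boxing Advanced ends → Boxing Advanced and Kettlebell Bootcamp overlap.
Zumba Bootcamp starts after Boxing Advanced ends, so nothing later overlaps Boxing Advanced either.
Zumba Bootcamp starts after Kettlebell Bootcamp ends, so nothing later overlaps Kettlebell Bootcamp either.
Barre Express starts after Zumba Bootcamp ends.
Overlapping pairs: Boxing Advanced & Kettlebell Bootcamp, Core 30 & Core Flow — 2 in total.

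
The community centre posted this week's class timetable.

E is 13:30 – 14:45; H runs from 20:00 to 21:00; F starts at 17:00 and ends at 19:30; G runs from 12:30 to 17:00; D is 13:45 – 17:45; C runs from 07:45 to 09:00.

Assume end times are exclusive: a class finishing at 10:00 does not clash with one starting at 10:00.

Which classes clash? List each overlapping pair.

Two intervals overlap when each starts before the other ends.
Sorted by start: C, G, E, D, F, H.
G starts after C ends, so C has no further overlaps.
E starts before G ends → G and E overlap.
D starts before G ends → G and D overlap.
F starts exactly when G ends (back-to-back, no overlap), so G has no further overlaps.
D starts before E ends → E and D overlap.
F starts after E ends, so E has no further overlaps.
F starts before D ends → D and F overlap.
H starts after D ends.
H starts after F ends.

D & E, D & F, D & G, E & G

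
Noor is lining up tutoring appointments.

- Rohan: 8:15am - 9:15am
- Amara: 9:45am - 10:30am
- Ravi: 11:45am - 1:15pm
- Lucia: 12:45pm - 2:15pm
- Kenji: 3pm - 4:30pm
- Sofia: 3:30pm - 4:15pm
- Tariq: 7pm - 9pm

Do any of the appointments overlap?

Yes

Sorted by start: Rohan, Amara, Ravi, Lucia, Kenji, Sofia, Tariq.
Amara starts after Rohan ends, so Rohan has no further overlaps.
Ravi starts after Amara ends, so Amara has no further overlaps.
Lucia starts before Ravi ends → Ravi and Lucia overlap.
That's a conflict, so the schedule is not conflict-free.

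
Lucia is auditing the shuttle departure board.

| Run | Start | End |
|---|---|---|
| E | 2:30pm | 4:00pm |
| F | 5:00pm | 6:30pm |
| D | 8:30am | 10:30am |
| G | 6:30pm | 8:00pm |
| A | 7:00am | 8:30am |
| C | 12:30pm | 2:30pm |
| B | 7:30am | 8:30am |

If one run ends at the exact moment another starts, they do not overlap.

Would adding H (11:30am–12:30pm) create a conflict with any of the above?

A: ends 8:30am at or before H starts 11:30am → clear.
B: ends 8:30am at or before H starts 11:30am → clear.
D: ends 10:30am at or before H starts 11:30am → clear.
C: starts 12:30pm at or after H ends 12:30pm → clear.
E: starts 2:30pm at or after H ends 12:30pm → clear.
F: starts 5:00pm at or after H ends 12:30pm → clear.
G: starts 6:30pm at or after H ends 12:30pm → clear.

No — it doesn't clash with anything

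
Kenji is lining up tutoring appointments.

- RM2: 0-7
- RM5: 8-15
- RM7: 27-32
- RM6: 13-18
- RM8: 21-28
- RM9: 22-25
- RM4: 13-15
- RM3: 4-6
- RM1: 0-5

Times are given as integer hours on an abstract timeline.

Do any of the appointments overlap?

Sorted by start: RM1, RM2, RM3, RM5, RM4, RM6, RM8, RM9, RM7.
RM2 starts before RM1 ends → RM1 and RM2 overlap.
That's a conflict, so the schedule is not conflict-free.

Yes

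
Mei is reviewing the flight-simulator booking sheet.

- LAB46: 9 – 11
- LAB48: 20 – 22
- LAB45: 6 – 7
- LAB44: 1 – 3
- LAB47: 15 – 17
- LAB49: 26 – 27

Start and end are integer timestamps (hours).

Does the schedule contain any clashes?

Sorted by start: LAB44, LAB45, LAB46, LAB47, LAB48, LAB49.
LAB45 starts after LAB44 ends, so nothing later overlaps LAB44 either.
LAB46 starts after LAB45 ends, so nothing later overlaps LAB45 either.
LAB47 starts after LAB46 ends, so nothing later overlaps LAB46 either.
LAB48 starts after LAB47 ends, so nothing later overlaps LAB47 either.
LAB49 starts after LAB48 ends.
Every pair is clear; the schedule has no overlaps.

No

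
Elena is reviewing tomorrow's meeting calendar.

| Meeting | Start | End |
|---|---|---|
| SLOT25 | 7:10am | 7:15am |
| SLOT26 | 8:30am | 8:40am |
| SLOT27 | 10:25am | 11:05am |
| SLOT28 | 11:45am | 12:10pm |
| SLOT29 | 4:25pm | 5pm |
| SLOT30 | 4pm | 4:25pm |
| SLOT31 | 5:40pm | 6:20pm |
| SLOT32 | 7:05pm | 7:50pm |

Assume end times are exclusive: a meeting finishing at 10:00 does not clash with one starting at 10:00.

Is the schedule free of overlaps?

Yes

Two intervals overlap when each starts before the other ends.
Sorted by start: SLOT25, SLOT26, SLOT27, SLOT28, SLOT30, SLOT29, SLOT31, SLOT32.
SLOT26 starts after SLOT25 ends; SLOT25 is clear from here.
SLOT27 starts after SLOT26 ends; SLOT26 is clear from here.
SLOT28 starts after SLOT27 ends; SLOT27 is clear from here.
SLOT30 starts after SLOT28 ends; SLOT28 is clear from here.
SLOT29 starts exactly when SLOT30 ends (back-to-back, no overlap); SLOT30 is clear from here.
SLOT31 starts after SLOT29 ends; SLOT29 is clear from here.
SLOT32 starts after SLOT31 ends.
Every pair is clear; the schedule has no overlaps.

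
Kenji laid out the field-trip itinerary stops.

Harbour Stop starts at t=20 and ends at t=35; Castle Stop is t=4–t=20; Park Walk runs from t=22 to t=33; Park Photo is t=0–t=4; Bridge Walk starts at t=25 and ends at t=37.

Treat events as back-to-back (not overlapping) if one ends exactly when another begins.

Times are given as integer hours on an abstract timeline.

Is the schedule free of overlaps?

Sorted by start: Park Photo, Castle Stop, Harbour Stop, Park Walk, Bridge Walk.
Castle Stop starts exactly when Park Photo ends (back-to-back, no overlap), so nothing later overlaps Park Photo either.
Harbour Stop starts exactly when Castle Stop ends (back-to-back, no overlap), so nothing later overlaps Castle Stop either.
Park Walk starts before Harbour Stop ends → Harbour Stop and Park Walk overlap.
That's a conflict, so the schedule is not conflict-free.

No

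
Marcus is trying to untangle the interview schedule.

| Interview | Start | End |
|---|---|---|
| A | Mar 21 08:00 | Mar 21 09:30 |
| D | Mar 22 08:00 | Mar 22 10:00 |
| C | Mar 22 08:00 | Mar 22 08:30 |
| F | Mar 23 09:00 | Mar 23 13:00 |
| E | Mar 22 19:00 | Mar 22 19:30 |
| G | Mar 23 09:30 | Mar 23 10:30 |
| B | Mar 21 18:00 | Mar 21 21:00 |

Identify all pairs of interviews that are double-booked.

Sorted by start: A, B, C, D, E, F, G.
B starts after A ends — done with A.
C starts after B ends — done with B.
D starts before C ends → C and D overlap.
E starts after C ends — done with C.
E starts after D ends — done with D.
F starts after E ends — done with E.
G starts before F ends → F and G overlap.

C & D, F & G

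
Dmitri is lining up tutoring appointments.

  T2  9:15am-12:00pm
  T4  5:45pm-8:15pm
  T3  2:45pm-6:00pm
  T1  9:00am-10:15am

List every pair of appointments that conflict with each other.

Sorted by start: T1, T2, T3, T4.
T2 starts before T1 ends → T1 and T2 overlap.
T3 starts after T1 ends, so T1 has no further overlaps.
T3 starts after T2 ends, so T2 has no further overlaps.
T4 starts before T3 ends → T3 and T4 overlap.

T1 & T2, T3 & T4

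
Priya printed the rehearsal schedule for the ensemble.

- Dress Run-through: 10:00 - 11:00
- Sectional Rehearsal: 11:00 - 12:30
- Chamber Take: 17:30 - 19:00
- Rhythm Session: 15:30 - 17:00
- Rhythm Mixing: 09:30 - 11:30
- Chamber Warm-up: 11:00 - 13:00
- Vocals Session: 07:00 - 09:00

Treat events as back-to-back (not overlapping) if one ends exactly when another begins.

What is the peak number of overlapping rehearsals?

Sweep the timeline, counting +1 at each start and −1 at each end (ends before starts at a tie):
07:00 start Vocals Session → 1
09:00 end Vocals Session → 0
09:30 start Rhythm Mixing → 1
10:00 start Dress Run-through → 2
11:00 end Dress Run-through → 1
11:00 start Chamber Warm-up → 2
11:00 start Sectional Rehearsal → 3
11:30 end Rhythm Mixing → 2
12:30 end Sectional Rehearsal → 1
13:00 end Chamber Warm-up → 0
15:30 start Rhythm Session → 1
17:00 end Rhythm Session → 0
17:30 start Chamber Take → 1
19:00 end Chamber Take → 0
Peak is 3, at 11:00 (Chamber Warm-up, Rhythm Mixing, Sectional Rehearsal).

3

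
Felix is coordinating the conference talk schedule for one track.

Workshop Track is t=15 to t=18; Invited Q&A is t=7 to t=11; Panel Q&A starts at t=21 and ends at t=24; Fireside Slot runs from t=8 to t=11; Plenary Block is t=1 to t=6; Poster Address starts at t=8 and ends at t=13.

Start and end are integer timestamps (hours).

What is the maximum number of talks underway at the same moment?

3

Walk through starts and ends in time order (an end at T is processed before a start at T):
t=1 start Plenary Block → 1
t=6 end Plenary Block → 0
t=7 start Invited Q&A → 1
t=8 start Fireside Slot → 2
t=8 start Poster Address → 3
t=11 end Fireside Slot → 2
t=11 end Invited Q&A → 1
t=13 end Poster Address → 0
t=15 start Workshop Track → 1
t=18 end Workshop Track → 0
t=21 start Panel Q&A → 1
t=24 end Panel Q&A → 0
Peak is 3, at t=8 (Fireside Slot, Invited Q&A, Poster Address).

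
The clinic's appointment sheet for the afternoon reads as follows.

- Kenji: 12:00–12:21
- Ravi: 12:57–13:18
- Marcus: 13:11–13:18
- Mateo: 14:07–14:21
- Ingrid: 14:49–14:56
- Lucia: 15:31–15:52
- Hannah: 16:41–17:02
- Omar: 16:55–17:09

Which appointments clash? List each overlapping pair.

Sorted by start: Kenji, Ravi, Marcus, Mateo, Ingrid, Lucia, Hannah, Omar.
Ravi starts after Kenji ends, so nothing later overlaps Kenji either.
Marcus starts before Ravi ends → Ravi and Marcus overlap.
Mateo starts after Ravi ends, so nothing later overlaps Ravi either.
Mateo starts after Marcus ends, so nothing later overlaps Marcus either.
Ingrid starts after Mateo ends, so nothing later overlaps Mateo either.
Lucia starts after Ingrid ends, so nothing later overlaps Ingrid either.
Hannah starts after Lucia ends, so nothing later overlaps Lucia either.
Omar starts before Hannah ends → Hannah and Omar overlap.

Hannah & Omar, Marcus & Ravi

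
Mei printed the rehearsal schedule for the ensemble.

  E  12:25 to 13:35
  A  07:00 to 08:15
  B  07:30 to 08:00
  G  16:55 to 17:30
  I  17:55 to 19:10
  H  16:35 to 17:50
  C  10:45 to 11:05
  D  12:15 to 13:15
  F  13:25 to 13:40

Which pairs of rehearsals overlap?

Sorted by start: A, B, C, D, E, F, H, G, I.
B starts before A ends → A and B overlap.
C starts after A ends — done with A.
C starts after B ends — done with B.
D starts after C ends — done with C.
E starts before D ends → D and E overlap.
F starts after D ends — done with D.
F starts before E ends → E and F overlap.
H starts after E ends — done with E.
H starts after F ends — done with F.
G starts before H ends → H and G overlap.
I starts after H ends.
I starts after G ends.

A & B, D & E, E & F, G & H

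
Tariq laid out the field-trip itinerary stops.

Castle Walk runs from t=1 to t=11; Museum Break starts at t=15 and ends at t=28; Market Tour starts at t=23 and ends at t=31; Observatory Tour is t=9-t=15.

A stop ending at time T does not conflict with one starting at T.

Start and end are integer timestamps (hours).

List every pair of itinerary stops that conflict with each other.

Castle Walk & Observatory Tour, Market Tour & Museum Break

Two intervals overlap when each starts before the other ends.
Sorted by start: Castle Walk, Observatory Tour, Museum Break, Market Tour.
Observatory Tour starts before Castle Walk ends → Castle Walk and Observatory Tour overlap.
Museum Break starts after Castle Walk ends, so nothing later overlaps Castle Walk either.
Museum Break starts exactly when Observatory Tour ends (back-to-back, no overlap), so nothing later overlaps Observatory Tour either.
Market Tour starts before Museum Break ends → Museum Break and Market Tour overlap.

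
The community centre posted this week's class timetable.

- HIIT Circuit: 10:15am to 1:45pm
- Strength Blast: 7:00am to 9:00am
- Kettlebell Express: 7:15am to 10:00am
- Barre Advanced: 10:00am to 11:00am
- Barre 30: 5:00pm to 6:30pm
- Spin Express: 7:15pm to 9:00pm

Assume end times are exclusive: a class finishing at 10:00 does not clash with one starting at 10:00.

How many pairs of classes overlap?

2

Sorted by start: Strength Blast, Kettlebell Express, Barre Advanced, HIIT Circuit, Barre 30, Spin Express.
Kettlebell Express starts before Strength Blast ends → Strength Blast and Kettlebell Express overlap.
Barre Advanced starts after Strength Blast ends — done with Strength Blast.
Barre Advanced starts exactly when Kettlebell Express ends (back-to-back, no overlap) — done with Kettlebell Express.
HIIT Circuit starts before Barre Advanced ends → Barre Advanced and HIIT Circuit overlap.
Barre 30 starts after Barre Advanced ends — done with Barre Advanced.
Barre 30 starts after HIIT Circuit ends — done with HIIT Circuit.
Spin Express starts after Barre 30 ends.
Overlapping pairs: Barre Advanced & HIIT Circuit, Kettlebell Express & Strength Blast — 2 in total.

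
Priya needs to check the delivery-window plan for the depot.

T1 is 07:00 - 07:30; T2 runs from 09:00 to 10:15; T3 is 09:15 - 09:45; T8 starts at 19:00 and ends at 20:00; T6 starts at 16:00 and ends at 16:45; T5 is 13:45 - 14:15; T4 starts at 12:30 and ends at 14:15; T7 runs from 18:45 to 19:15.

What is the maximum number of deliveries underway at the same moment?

Sort all start/end points and keep a running count:
07:00 start T1 → 1
07:30 end T1 → 0
09:00 start T2 → 1
09:15 start T3 → 2
09:45 end T3 → 1
10:15 end T2 → 0
12:30 start T4 → 1
13:45 start T5 → 2
14:15 end T4 → 1
14:15 end T5 → 0
16:00 start T6 → 1
16:45 end T6 → 0
18:45 start T7 → 1
19:00 start T8 → 2
19:15 end T7 → 1
20:00 end T8 → 0
Peak is 2, at 09:15 (T2, T3).

2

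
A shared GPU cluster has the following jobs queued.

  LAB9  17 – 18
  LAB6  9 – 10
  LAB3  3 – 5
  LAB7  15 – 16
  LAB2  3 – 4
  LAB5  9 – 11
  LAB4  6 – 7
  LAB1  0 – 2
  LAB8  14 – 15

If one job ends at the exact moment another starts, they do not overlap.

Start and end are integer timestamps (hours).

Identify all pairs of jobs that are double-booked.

Two intervals overlap when each starts before the other ends.
Sorted by start: LAB1, LAB2, LAB3, LAB4, LAB5, LAB6, LAB8, LAB7, LAB9.
LAB2 starts after LAB1 ends, so LAB1 has no further overlaps.
LAB3 starts before LAB2 ends → LAB2 and LAB3 overlap.
LAB4 starts after LAB2 ends, so LAB2 has no further overlaps.
LAB4 starts after LAB3 ends, so LAB3 has no further overlaps.
LAB5 starts after LAB4 ends, so LAB4 has no further overlaps.
LAB6 starts before LAB5 ends → LAB5 and LAB6 overlap.
LAB8 starts after LAB5 ends, so LAB5 has no further overlaps.
LAB8 starts after LAB6 ends, so LAB6 has no further overlaps.
LAB7 starts exactly when LAB8 ends (back-to-back, no overlap), so LAB8 has no further overlaps.
LAB9 starts after LAB7 ends.

LAB2 & LAB3, LAB5 & LAB6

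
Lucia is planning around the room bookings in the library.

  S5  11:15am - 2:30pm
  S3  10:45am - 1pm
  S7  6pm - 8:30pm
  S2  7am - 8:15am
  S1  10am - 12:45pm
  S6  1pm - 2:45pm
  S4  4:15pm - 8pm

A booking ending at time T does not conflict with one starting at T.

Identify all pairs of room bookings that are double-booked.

Sorted by start: S2, S1, S3, S5, S6, S4, S7.
S1 starts after S2 ends; S2 is clear from here.
S3 starts before S1 ends → S1 and S3 overlap.
S5 starts before S1 ends → S1 and S5 overlap.
S6 starts after S1 ends; S1 is clear from here.
S5 starts before S3 ends → S3 and S5 overlap.
S6 starts exactly when S3 ends (back-to-back, no overlap); S3 is clear from here.
S6 starts before S5 ends → S5 and S6 overlap.
S4 starts after S5 ends; S5 is clear from here.
S4 starts after S6 ends; S6 is clear from here.
S7 starts before S4 ends → S4 and S7 overlap.

S1 & S3, S1 & S5, S3 & S5, S4 & S7, S5 & S6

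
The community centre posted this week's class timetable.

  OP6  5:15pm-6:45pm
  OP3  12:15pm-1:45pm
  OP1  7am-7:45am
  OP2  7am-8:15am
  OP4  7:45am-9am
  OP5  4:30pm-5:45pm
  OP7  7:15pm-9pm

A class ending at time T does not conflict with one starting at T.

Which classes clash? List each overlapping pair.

OP1 & OP2, OP2 & OP4, OP5 & OP6

Check each pair: they overlap iff neither finishes before the other starts.
Sorted by start: OP1, OP2, OP4, OP3, OP5, OP6, OP7.
OP2 starts before OP1 ends → OP1 and OP2 overlap.
OP4 starts exactly when OP1 ends (back-to-back, no overlap), so OP1 has no further overlaps.
OP4 starts before OP2 ends → OP2 and OP4 overlap.
OP3 starts after OP2 ends, so OP2 has no further overlaps.
OP3 starts after OP4 ends, so OP4 has no further overlaps.
OP5 starts after OP3 ends, so OP3 has no further overlaps.
OP6 starts before OP5 ends → OP5 and OP6 overlap.
OP7 starts after OP5 ends.
OP7 starts after OP6 ends.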